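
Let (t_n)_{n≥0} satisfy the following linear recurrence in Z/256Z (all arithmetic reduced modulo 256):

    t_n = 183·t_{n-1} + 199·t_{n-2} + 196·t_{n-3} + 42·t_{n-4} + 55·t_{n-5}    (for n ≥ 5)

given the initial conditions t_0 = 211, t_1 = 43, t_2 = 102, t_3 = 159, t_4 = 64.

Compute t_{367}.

t_5 = 183·64 + 199·159 + 196·102 + 42·43 + 55·211 = 212
t_6 = 183·212 + 199·64 + 196·159 + 42·102 + 55·43 = 1
t_7 = 183·1 + 199·212 + 196·64 + 42·159 + 55·102 = 131
t_8 = 183·131 + 199·1 + 196·212 + 42·64 + 55·159 = 101
t_9 = 183·101 + 199·131 + 196·1 + 42·212 + 55·64 = 84
t_10 = 183·84 + 199·101 + 196·131 + 42·1 + 55·212 = 145
Continuing the recurrence:
  t_11 = 252;  t_12 = 226;  t_13 = 241;  t_14 = 187;  t_15 = 139;  t_16 = 118
  t_17 = 171;  t_18 = 216;  t_19 = 168;  t_20 = 37;  t_21 = 211;  t_22 = 101
  t_23 = 132;  t_24 = 149;  t_25 = 4;  t_26 = 166;  t_27 = 53;  t_28 = 203
  t_29 = 19;  t_30 = 14;  t_31 = 143;  t_32 = 88;  t_33 = 132;  t_34 = 161
  t_35 = 139;  t_36 = 189;  t_37 = 252;  t_38 = 65;  t_39 = 116;  t_40 = 66
  t_41 = 17;  t_42 = 19;  t_43 = 83;  t_44 = 222;  t_45 = 187;  t_46 = 144
  t_47 = 248;  t_48 = 165;  t_49 = 91;  t_50 = 253;  t_51 = 140;  t_52 = 197
  t_53 = 188;  t_54 = 198;  t_55 = 213;  t_56 = 131;  t_57 = 251;  t_58 = 54
  t_59 = 127;  t_60 = 48;  t_61 = 180;  t_62 = 1;  t_63 = 211;  t_64 = 149
  t_65 = 36;  t_66 = 241;  t_67 = 44;  t_68 = 34;  t_69 = 241;  t_70 = 171
  t_71 = 155;  t_72 = 70;  t_73 = 75;  t_74 = 136;  t_75 = 72;  t_76 = 101
  t_77 = 163;  t_78 = 149;  t_79 = 148;  t_80 = 117;  t_81 = 52;  t_82 = 230
  t_83 = 181;  t_84 = 251;  t_85 = 227;  t_86 = 222;  t_87 = 111;  t_88 = 200
  t_89 = 100;  t_90 = 33;  t_91 = 91;  t_92 = 237;  t_93 = 204;  t_94 = 161
  t_95 = 36;  t_96 = 130;  t_97 = 145;  t_98 = 131;  t_99 = 99;  t_100 = 174
  t_101 = 91;  t_102 = 192;  t_103 = 152;  t_104 = 101;  t_105 = 171;  t_106 = 45
  t_107 = 156;  t_108 = 165;  t_109 = 108;  t_110 = 6;  t_111 = 213;  t_112 = 51
  t_113 = 203;  t_114 = 6;  t_115 = 95;  t_116 = 32;  t_117 = 148;  t_118 = 1
  t_119 = 35;  t_120 = 197;  t_121 = 244;  t_122 = 81;  t_123 = 92;  t_124 = 98
  t_125 = 241;  t_126 = 155;  t_127 = 171;  t_128 = 22;  t_129 = 235;  t_130 = 56
  t_131 = 232;  t_132 = 165;  t_133 = 115;  t_134 = 197;  t_135 = 164;  t_136 = 85
  t_137 = 100;  t_138 = 38;  t_139 = 53;  t_140 = 43;  t_141 = 179;  t_142 = 174
  t_143 = 79;  t_144 = 56;  t_145 = 68;  t_146 = 161;  t_147 = 43;  t_148 = 29
  t_149 = 156;  t_150 = 1;  t_151 = 212;  t_152 = 194;  t_153 = 17;  t_154 = 243
  t_155 = 115;  t_156 = 126;  t_157 = 251;  t_158 = 240;  t_159 = 56;  t_160 = 37
  t_161 = 251;  t_162 = 93;  t_163 = 172;  t_164 = 133;  t_165 = 28;  t_166 = 70
  t_167 = 213;  t_168 = 227;  t_169 = 155;  t_170 = 214;  t_171 = 63;  t_172 = 16
  t_173 = 116;  t_174 = 1;  t_175 = 115;  t_176 = 245;  t_177 = 196;  t_178 = 177
  t_179 = 140;  t_180 = 162;  t_181 = 241;  t_182 = 139;  t_183 = 187;  t_184 = 230
  t_185 = 139;  t_186 = 232;  t_187 = 136;  t_188 = 229;  t_189 = 67;  t_190 = 245
  t_191 = 180;  t_192 = 53;  t_193 = 148;  t_194 = 102;  t_195 = 181;  t_196 = 91
  t_197 = 131;  t_198 = 126;  t_199 = 47;  t_200 = 168;  t_201 = 36;  t_202 = 33
  t_203 = 251;  t_204 = 77;  t_205 = 108;  t_206 = 97;  t_207 = 132;  t_208 = 2
  t_209 = 145;  t_210 = 99;  t_211 = 131;  t_212 = 78;  t_213 = 155;  t_214 = 32
  t_215 = 216;  t_216 = 229;  t_217 = 75;  t_218 = 141;  t_219 = 188;  t_220 = 101
  t_221 = 204;  t_222 = 134;  t_223 = 213;  t_224 = 147;  t_225 = 107;  t_226 = 166
  t_227 = 31;  t_228 = 0;  t_229 = 84;  t_230 = 1;  t_231 = 195;  t_232 = 37
  t_233 = 148;  t_234 = 17;  t_235 = 188;  t_236 = 226;  t_237 = 241;  t_238 = 123
  t_239 = 203;  t_240 = 182;  t_241 = 43;  t_242 = 152;  t_243 = 40;  t_244 = 37
  t_245 = 19;  t_246 = 37;  t_247 = 196;  t_248 = 21;  t_249 = 196;  t_250 = 166
  t_251 = 53;  t_252 = 139;  t_253 = 83;  t_254 = 78;  t_255 = 15;  t_256 = 24
  t_257 = 4;  t_258 = 161;  t_259 = 203;  t_260 = 125;  t_261 = 60;  t_262 = 193
  t_263 = 52;  t_264 = 66;  t_265 = 17;  t_266 = 211;  t_267 = 147;  t_268 = 30
  t_269 = 59;  t_270 = 80;  t_271 = 120;  t_272 = 165;  t_273 = 155;  t_274 = 189
  t_275 = 204;  t_276 = 69;  t_277 = 124;  t_278 = 198;  t_279 = 213;  t_280 = 67
  t_281 = 59;  t_282 = 118;  t_283 = 255;  t_284 = 240;  t_285 = 52;  t_286 = 1
  t_287 = 19;  t_288 = 85;  t_289 = 100;  t_290 = 113;  t_291 = 236;  t_292 = 34
  t_293 = 241;  t_294 = 107;  t_295 = 219;  t_296 = 134;  t_297 = 203;  t_298 = 72
  t_299 = 200;  t_300 = 101;  t_301 = 227;  t_302 = 85;  t_303 = 212;  t_304 = 245
  t_305 = 244;  t_306 = 230;  t_307 = 181;  t_308 = 187;  t_309 = 35;  t_310 = 30
  t_311 = 239;  t_312 = 136;  t_313 = 228;  t_314 = 33;  t_315 = 155;  t_316 = 173
  t_317 = 12;  t_318 = 33;  t_319 = 228;  t_320 = 130;  t_321 = 145;  t_322 = 67
  t_323 = 163;  t_324 = 238;  t_325 = 219;  t_326 = 128;  t_327 = 24;  t_328 = 101
  t_329 = 235;  t_330 = 237;  t_331 = 220;  t_332 = 37;  t_333 = 44;  t_334 = 6
  t_335 = 213;  t_336 = 243;  t_337 = 11;  t_338 = 70;  t_339 = 223;  t_340 = 224
  t_341 = 20;  t_342 = 1;  t_343 = 99;  t_344 = 133;  t_345 = 52;  t_346 = 209
  t_347 = 28;  t_348 = 98;  t_349 = 241;  t_350 = 91;  t_351 = 235;  t_352 = 86
  t_353 = 107;  t_354 = 248;  t_355 = 104;  t_356 = 165;  t_357 = 179;  t_358 = 133
  t_359 = 228;  t_360 = 213;  t_361 = 36;  t_362 = 38;  t_363 = 53;  t_364 = 235
  t_365 = 243
t_366 = 183·243 + 199·235 + 196·53 + 42·38 + 55·36 = 238
t_367 = 183·238 + 199·243 + 196·235 + 42·53 + 55·38 = 207

207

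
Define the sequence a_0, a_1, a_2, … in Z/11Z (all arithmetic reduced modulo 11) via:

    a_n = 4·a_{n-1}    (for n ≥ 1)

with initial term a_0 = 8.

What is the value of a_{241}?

a_1 = 4·8 = 10
a_2 = 4·10 = 7
a_3 = 4·7 = 6
a_4 = 4·6 = 2
a_5 = 4·2 = 8
(a_5) = (8) = (a_0), so the sequence has period 5.
241 ≡ 1 (mod 5), hence a_241 = a_1 = 10.

10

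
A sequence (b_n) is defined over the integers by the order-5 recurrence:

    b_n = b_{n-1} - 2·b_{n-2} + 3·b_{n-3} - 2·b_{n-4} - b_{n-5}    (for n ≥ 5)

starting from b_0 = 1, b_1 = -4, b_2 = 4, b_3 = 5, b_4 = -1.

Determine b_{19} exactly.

b_5 = 1·-1 + -2·5 + 3·4 + -2·-4 + -1·1 = 8
b_6 = 1·8 + -2·-1 + 3·5 + -2·4 + -1·-4 = 21
b_7 = 1·21 + -2·8 + 3·-1 + -2·5 + -1·4 = -12
b_8 = 1·-12 + -2·21 + 3·8 + -2·-1 + -1·5 = -33
b_9 = 1·-33 + -2·-12 + 3·21 + -2·8 + -1·-1 = 39
b_10 = 1·39 + -2·-33 + 3·-12 + -2·21 + -1·8 = 19
b_11 = 1·19 + -2·39 + 3·-33 + -2·-12 + -1·21 = -155
b_12 = 1·-155 + -2·19 + 3·39 + -2·-33 + -1·-12 = 2
b_13 = 1·2 + -2·-155 + 3·19 + -2·39 + -1·-33 = 324
b_14 = 1·324 + -2·2 + 3·-155 + -2·19 + -1·39 = -222
b_15 = 1·-222 + -2·324 + 3·2 + -2·-155 + -1·19 = -573
b_16 = 1·-573 + -2·-222 + 3·324 + -2·2 + -1·-155 = 994
b_17 = 1·994 + -2·-573 + 3·-222 + -2·324 + -1·2 = 824
b_18 = 1·824 + -2·994 + 3·-573 + -2·-222 + -1·324 = -2763
b_19 = 1·-2763 + -2·824 + 3·994 + -2·-573 + -1·-222 = -61

-61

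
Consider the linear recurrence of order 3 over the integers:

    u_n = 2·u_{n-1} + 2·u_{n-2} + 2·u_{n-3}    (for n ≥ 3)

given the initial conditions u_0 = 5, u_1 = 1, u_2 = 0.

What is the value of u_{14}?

1194624

u_3 = 2·0 + 2·1 + 2·5 = 12
u_4 = 2·12 + 2·0 + 2·1 = 26
u_5 = 2·26 + 2·12 + 2·0 = 76
u_6 = 2·76 + 2·26 + 2·12 = 228
u_7 = 2·228 + 2·76 + 2·26 = 660
u_8 = 2·660 + 2·228 + 2·76 = 1928
u_9 = 2·1928 + 2·660 + 2·228 = 5632
u_10 = 2·5632 + 2·1928 + 2·660 = 16440
u_11 = 2·16440 + 2·5632 + 2·1928 = 48000
u_12 = 2·48000 + 2·16440 + 2·5632 = 140144
u_13 = 2·140144 + 2·48000 + 2·16440 = 409168
u_14 = 2·409168 + 2·140144 + 2·48000 = 1194624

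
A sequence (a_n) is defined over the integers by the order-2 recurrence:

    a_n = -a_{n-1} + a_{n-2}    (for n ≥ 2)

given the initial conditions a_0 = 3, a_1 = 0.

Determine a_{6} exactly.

15

a_2 = -1·0 + 1·3 = 3
a_3 = -1·3 + 1·0 = -3
a_4 = -1·-3 + 1·3 = 6
a_5 = -1·6 + 1·-3 = -9
a_6 = -1·-9 + 1·6 = 15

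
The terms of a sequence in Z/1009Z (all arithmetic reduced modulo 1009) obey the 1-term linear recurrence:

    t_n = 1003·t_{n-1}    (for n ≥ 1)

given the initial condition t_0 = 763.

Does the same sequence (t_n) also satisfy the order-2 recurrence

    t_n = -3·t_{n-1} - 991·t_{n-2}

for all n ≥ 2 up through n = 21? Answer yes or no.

Terms t_0..t_21: 763, 467, 225, 668, 28, 841, 1008, 6, 973, 216, 722, 713, 767, 443, 369, 813, 167, 7, 967, 252, 506, 1000
n=2: candidate gives 225, actual t_2 = 225 ✓
n=3: candidate gives 668, actual t_3 = 668 ✓
n=4: candidate gives 28, actual t_4 = 28 ✓
n=5: candidate gives 841, actual t_5 = 841 ✓
n=6: candidate gives 1008, actual t_6 = 1008 ✓
n=7: candidate gives 6, actual t_7 = 6 ✓
n=8: candidate gives 973, actual t_8 = 973 ✓
n=9: candidate gives 216, actual t_9 = 216 ✓
n=10: candidate gives 722, actual t_10 = 722 ✓
n=11: candidate gives 713, actual t_11 = 713 ✓
n=12: candidate gives 767, actual t_12 = 767 ✓
n=13: candidate gives 443, actual t_13 = 443 ✓
n=14: candidate gives 369, actual t_14 = 369 ✓
n=15: candidate gives 813, actual t_15 = 813 ✓
n=16: candidate gives 167, actual t_16 = 167 ✓
n=17: candidate gives 7, actual t_17 = 7 ✓
n=18: candidate gives 967, actual t_18 = 967 ✓
n=19: candidate gives 252, actual t_19 = 252 ✓
n=20: candidate gives 506, actual t_20 = 506 ✓
n=21: candidate gives 1000, actual t_21 = 1000 ✓

yes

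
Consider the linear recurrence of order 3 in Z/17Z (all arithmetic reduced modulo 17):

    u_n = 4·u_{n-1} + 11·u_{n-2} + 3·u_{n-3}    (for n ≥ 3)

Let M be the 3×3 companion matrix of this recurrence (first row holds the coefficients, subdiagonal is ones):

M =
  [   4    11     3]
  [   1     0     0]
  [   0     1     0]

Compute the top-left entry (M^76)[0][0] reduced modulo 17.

(M^76)[0][0] is the top entry after applying M 76 times to the unit state (1, 0, 0). Equivalently it is h_{78} for the auxiliary sequence (h_n) obeying the same recurrence with h_2 = 1 and h_i = 0 for 0 ≤ i < 2:
h_3 = 4·1 + 11·0 + 3·0 = 4
h_4 = 4·4 + 11·1 + 3·0 = 10
h_5 = 4·10 + 11·4 + 3·1 = 2
h_6 = 4·2 + 11·10 + 3·4 = 11
h_7 = 4·11 + 11·2 + 3·10 = 11
h_8 = 4·11 + 11·11 + 3·2 = 1
h_9 = 4·1 + 11·11 + 3·11 = 5
h_10 = 4·5 + 11·1 + 3·11 = 13
h_11 = 4·13 + 11·5 + 3·1 = 8
h_12 = 4·8 + 11·13 + 3·5 = 3
h_13 = 4·3 + 11·8 + 3·13 = 3
h_14 = 4·3 + 11·3 + 3·8 = 1
h_15 = 4·1 + 11·3 + 3·3 = 12
h_16 = 4·12 + 11·1 + 3·3 = 0
h_17 = 4·0 + 11·12 + 3·1 = 16
h_18 = 4·16 + 11·0 + 3·12 = 15
h_19 = 4·15 + 11·16 + 3·0 = 15
h_20 = 4·15 + 11·15 + 3·16 = 1
h_21 = 4·1 + 11·15 + 3·15 = 10
h_22 = 4·10 + 11·1 + 3·15 = 11
h_23 = 4·11 + 11·10 + 3·1 = 4
h_24 = 4·4 + 11·11 + 3·10 = 14
h_25 = 4·14 + 11·4 + 3·11 = 14
h_26 = 4·14 + 11·14 + 3·4 = 1
h_27 = 4·1 + 11·14 + 3·14 = 13
h_28 = 4·13 + 11·1 + 3·14 = 3
h_29 = 4·3 + 11·13 + 3·1 = 5
h_30 = 4·5 + 11·3 + 3·13 = 7
h_31 = 4·7 + 11·5 + 3·3 = 7
h_32 = 4·7 + 11·7 + 3·5 = 1
h_33 = 4·1 + 11·7 + 3·7 = 0
h_34 = 4·0 + 11·1 + 3·7 = 15
h_35 = 4·15 + 11·0 + 3·1 = 12
h_36 = 4·12 + 11·15 + 3·0 = 9
h_37 = 4·9 + 11·12 + 3·15 = 9
h_38 = 4·9 + 11·9 + 3·12 = 1
h_39 = 4·1 + 11·9 + 3·9 = 11
h_40 = 4·11 + 11·1 + 3·9 = 14
h_41 = 4·14 + 11·11 + 3·1 = 10
h_42 = 4·10 + 11·14 + 3·11 = 6
h_43 = 4·6 + 11·10 + 3·14 = 6
h_44 = 4·6 + 11·6 + 3·10 = 1
h_45 = 4·1 + 11·6 + 3·6 = 3
h_46 = 4·3 + 11·1 + 3·6 = 7
h_47 = 4·7 + 11·3 + 3·1 = 13
h_48 = 4·13 + 11·7 + 3·3 = 2
h_49 = 4·2 + 11·13 + 3·7 = 2
h_50 = 4·2 + 11·2 + 3·13 = 1
h_51 = 4·1 + 11·2 + 3·2 = 15
h_52 = 4·15 + 11·1 + 3·2 = 9
h_53 = 4·9 + 11·15 + 3·1 = 0
h_54 = 4·0 + 11·9 + 3·15 = 8
h_55 = 4·8 + 11·0 + 3·9 = 8
h_56 = 4·8 + 11·8 + 3·0 = 1
h_57 = 4·1 + 11·8 + 3·8 = 14
h_58 = 4·14 + 11·1 + 3·8 = 6
h_59 = 4·6 + 11·14 + 3·1 = 11
h_60 = 4·11 + 11·6 + 3·14 = 16
h_61 = 4·16 + 11·11 + 3·6 = 16
h_62 = 4·16 + 11·16 + 3·11 = 1
h_63 = 4·1 + 11·16 + 3·16 = 7
h_64 = 4·7 + 11·1 + 3·16 = 2
h_65 = 4·2 + 11·7 + 3·1 = 3
h_66 = 4·3 + 11·2 + 3·7 = 4
h_67 = 4·4 + 11·3 + 3·2 = 4
h_68 = 4·4 + 11·4 + 3·3 = 1
h_69 = 4·1 + 11·4 + 3·4 = 9
h_70 = 4·9 + 11·1 + 3·4 = 8
h_71 = 4·8 + 11·9 + 3·1 = 15
h_72 = 4·15 + 11·8 + 3·9 = 5
h_73 = 4·5 + 11·15 + 3·8 = 5
h_74 = 4·5 + 11·5 + 3·15 = 1
h_75 = 4·1 + 11·5 + 3·5 = 6
h_76 = 4·6 + 11·1 + 3·5 = 16
h_77 = 4·16 + 11·6 + 3·1 = 14
h_78 = 4·14 + 11·16 + 3·6 = 12

12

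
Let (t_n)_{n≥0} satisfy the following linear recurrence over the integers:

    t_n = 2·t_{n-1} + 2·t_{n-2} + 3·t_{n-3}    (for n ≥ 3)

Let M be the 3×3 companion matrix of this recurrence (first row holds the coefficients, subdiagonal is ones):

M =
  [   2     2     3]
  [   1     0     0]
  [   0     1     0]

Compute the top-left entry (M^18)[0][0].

268214185

(M^18)[0][0] is the top entry after applying M 18 times to the unit state (1, 0, 0). Equivalently it is h_{20} for the auxiliary sequence (h_n) obeying the same recurrence with h_2 = 1 and h_i = 0 for 0 ≤ i < 2:
h_3 = 2·1 + 2·0 + 3·0 = 2
h_4 = 2·2 + 2·1 + 3·0 = 6
h_5 = 2·6 + 2·2 + 3·1 = 19
h_6 = 2·19 + 2·6 + 3·2 = 56
h_7 = 2·56 + 2·19 + 3·6 = 168
h_8 = 2·168 + 2·56 + 3·19 = 505
h_9 = 2·505 + 2·168 + 3·56 = 1514
h_10 = 2·1514 + 2·505 + 3·168 = 4542
h_11 = 2·4542 + 2·1514 + 3·505 = 13627
h_12 = 2·13627 + 2·4542 + 3·1514 = 40880
h_13 = 2·40880 + 2·13627 + 3·4542 = 122640
h_14 = 2·122640 + 2·40880 + 3·13627 = 367921
h_15 = 2·367921 + 2·122640 + 3·40880 = 1103762
h_16 = 2·1103762 + 2·367921 + 3·122640 = 3311286
h_17 = 2·3311286 + 2·1103762 + 3·367921 = 9933859
h_18 = 2·9933859 + 2·3311286 + 3·1103762 = 29801576
h_19 = 2·29801576 + 2·9933859 + 3·3311286 = 89404728
h_20 = 2·89404728 + 2·29801576 + 3·9933859 = 268214185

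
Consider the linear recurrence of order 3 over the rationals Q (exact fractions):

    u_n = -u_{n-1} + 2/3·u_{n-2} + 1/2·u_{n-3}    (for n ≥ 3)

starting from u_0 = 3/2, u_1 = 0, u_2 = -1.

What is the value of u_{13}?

19087/1296

u_3 = -1·-1 + 2/3·0 + 1/2·3/2 = 7/4
u_4 = -1·7/4 + 2/3·-1 + 1/2·0 = -29/12
u_5 = -1·-29/12 + 2/3·7/4 + 1/2·-1 = 37/12
u_6 = -1·37/12 + 2/3·-29/12 + 1/2·7/4 = -275/72
u_7 = -1·-275/72 + 2/3·37/12 + 1/2·-29/12 = 14/3
u_8 = -1·14/3 + 2/3·-275/72 + 1/2·37/12 = -1225/216
u_9 = -1·-1225/216 + 2/3·14/3 + 1/2·-275/72 = 2969/432
u_10 = -1·2969/432 + 2/3·-1225/216 + 1/2·14/3 = -10783/1296
u_11 = -1·-10783/1296 + 2/3·2969/432 + 1/2·-1225/216 = 6523/648
u_12 = -1·6523/648 + 2/3·-10783/1296 + 1/2·2969/432 = -94687/7776
u_13 = -1·-94687/7776 + 2/3·6523/648 + 1/2·-10783/1296 = 19087/1296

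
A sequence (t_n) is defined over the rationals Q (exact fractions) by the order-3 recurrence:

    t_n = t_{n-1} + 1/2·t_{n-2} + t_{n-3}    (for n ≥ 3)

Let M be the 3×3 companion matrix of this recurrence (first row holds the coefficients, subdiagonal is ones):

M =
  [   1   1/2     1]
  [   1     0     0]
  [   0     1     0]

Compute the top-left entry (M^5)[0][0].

(M^5)[0][0] is the top entry after applying M 5 times to the unit state (1, 0, 0). Equivalently it is h_{7} for the auxiliary sequence (h_n) obeying the same recurrence with h_2 = 1 and h_i = 0 for 0 ≤ i < 2:
h_3 = 1·1 + 1/2·0 + 1·0 = 1
h_4 = 1·1 + 1/2·1 + 1·0 = 3/2
h_5 = 1·3/2 + 1/2·1 + 1·1 = 3
h_6 = 1·3 + 1/2·3/2 + 1·1 = 19/4
h_7 = 1·19/4 + 1/2·3 + 1·3/2 = 31/4

31/4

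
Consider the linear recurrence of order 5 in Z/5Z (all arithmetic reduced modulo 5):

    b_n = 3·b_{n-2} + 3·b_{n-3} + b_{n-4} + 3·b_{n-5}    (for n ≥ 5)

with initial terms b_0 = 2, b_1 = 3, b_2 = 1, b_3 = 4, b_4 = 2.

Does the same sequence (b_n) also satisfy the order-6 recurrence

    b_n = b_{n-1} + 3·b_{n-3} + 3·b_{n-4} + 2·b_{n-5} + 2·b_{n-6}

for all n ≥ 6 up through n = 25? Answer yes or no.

Terms b_0..b_25: 2, 3, 1, 4, 2, 4, 3, 0, 0, 4, 0, 1, 2, 2, 1, 3, 4, 0, 3, 3, 2, 0, 3, 3, 0, 4
n=6: candidate gives 4, actual b_6 = 3 ✗

no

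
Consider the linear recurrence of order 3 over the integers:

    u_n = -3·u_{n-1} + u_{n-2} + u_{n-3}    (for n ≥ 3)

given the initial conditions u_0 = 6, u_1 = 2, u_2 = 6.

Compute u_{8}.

3942

u_3 = -3·6 + 1·2 + 1·6 = -10
u_4 = -3·-10 + 1·6 + 1·2 = 38
u_5 = -3·38 + 1·-10 + 1·6 = -118
u_6 = -3·-118 + 1·38 + 1·-10 = 382
u_7 = -3·382 + 1·-118 + 1·38 = -1226
u_8 = -3·-1226 + 1·382 + 1·-118 = 3942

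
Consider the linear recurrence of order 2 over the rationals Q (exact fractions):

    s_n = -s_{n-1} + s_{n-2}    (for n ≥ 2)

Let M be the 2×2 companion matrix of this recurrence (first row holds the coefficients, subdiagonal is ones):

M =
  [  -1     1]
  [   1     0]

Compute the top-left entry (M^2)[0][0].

2

(M^2)[0][0] is the top entry after applying M 2 times to the unit state (1, 0). Equivalently it is h_{3} for the auxiliary sequence (h_n) obeying the same recurrence with h_1 = 1 and h_i = 0 for 0 ≤ i < 1:
h_2 = -1·1 + 1·0 = -1
h_3 = -1·-1 + 1·1 = 2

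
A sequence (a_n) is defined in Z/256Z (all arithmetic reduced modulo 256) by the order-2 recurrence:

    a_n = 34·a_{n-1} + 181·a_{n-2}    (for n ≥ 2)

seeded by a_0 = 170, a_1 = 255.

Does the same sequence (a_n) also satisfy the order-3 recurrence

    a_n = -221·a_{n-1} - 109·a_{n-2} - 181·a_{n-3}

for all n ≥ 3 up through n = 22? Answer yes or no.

Terms a_0..a_22: 170, 255, 16, 107, 134, 115, 4, 215, 98, 7, 56, 99, 190, 59, 44, 143, 26, 143, 96, 219, 246, 131, 84
n=3: candidate gives 107, actual a_3 = 107 ✓
n=4: candidate gives 134, actual a_4 = 134 ✓
n=5: candidate gives 115, actual a_5 = 115 ✓
n=6: candidate gives 4, actual a_6 = 4 ✓
n=7: candidate gives 215, actual a_7 = 215 ✓
n=8: candidate gives 98, actual a_8 = 98 ✓
n=9: candidate gives 7, actual a_9 = 7 ✓
n=10: candidate gives 56, actual a_10 = 56 ✓
n=11: candidate gives 99, actual a_11 = 99 ✓
n=12: candidate gives 190, actual a_12 = 190 ✓
n=13: candidate gives 59, actual a_13 = 59 ✓
n=14: candidate gives 44, actual a_14 = 44 ✓
n=15: candidate gives 143, actual a_15 = 143 ✓
n=16: candidate gives 26, actual a_16 = 26 ✓
n=17: candidate gives 143, actual a_17 = 143 ✓
n=18: candidate gives 96, actual a_18 = 96 ✓
n=19: candidate gives 219, actual a_19 = 219 ✓
n=20: candidate gives 246, actual a_20 = 246 ✓
n=21: candidate gives 131, actual a_21 = 131 ✓
n=22: candidate gives 84, actual a_22 = 84 ✓

yes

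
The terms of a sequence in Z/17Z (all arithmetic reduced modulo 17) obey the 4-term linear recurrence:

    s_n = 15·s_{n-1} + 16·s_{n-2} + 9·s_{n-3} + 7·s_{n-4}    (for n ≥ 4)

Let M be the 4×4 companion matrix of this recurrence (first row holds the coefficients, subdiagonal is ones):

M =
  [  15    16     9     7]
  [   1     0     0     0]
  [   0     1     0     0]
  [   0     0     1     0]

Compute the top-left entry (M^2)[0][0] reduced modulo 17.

(M^2)[0][0] is the top entry after applying M 2 times to the unit state (1, 0, 0, 0). Equivalently it is h_{5} for the auxiliary sequence (h_n) obeying the same recurrence with h_3 = 1 and h_i = 0 for 0 ≤ i < 3:
h_4 = 15·1 + 16·0 + 9·0 + 7·0 = 15
h_5 = 15·15 + 16·1 + 9·0 + 7·0 = 3

3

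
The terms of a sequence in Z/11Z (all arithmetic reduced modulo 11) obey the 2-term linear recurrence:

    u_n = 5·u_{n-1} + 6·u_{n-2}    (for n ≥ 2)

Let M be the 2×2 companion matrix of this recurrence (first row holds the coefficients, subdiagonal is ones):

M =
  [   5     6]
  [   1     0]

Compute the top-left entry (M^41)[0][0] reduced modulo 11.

(M^41)[0][0] is the top entry after applying M 41 times to the unit state (1, 0). Equivalently it is h_{42} for the auxiliary sequence (h_n) obeying the same recurrence with h_1 = 1 and h_i = 0 for 0 ≤ i < 1:
h_2 = 5·1 + 6·0 = 5
h_3 = 5·5 + 6·1 = 9
h_4 = 5·9 + 6·5 = 9
h_5 = 5·9 + 6·9 = 0
h_6 = 5·0 + 6·9 = 10
h_7 = 5·10 + 6·0 = 6
h_8 = 5·6 + 6·10 = 2
h_9 = 5·2 + 6·6 = 2
h_10 = 5·2 + 6·2 = 0
h_11 = 5·0 + 6·2 = 1
(h_10, h_11) = (0, 1) = (h_0, h_1), so the sequence has period 10.
42 ≡ 2 (mod 10), hence h_42 = h_2 = 5.

5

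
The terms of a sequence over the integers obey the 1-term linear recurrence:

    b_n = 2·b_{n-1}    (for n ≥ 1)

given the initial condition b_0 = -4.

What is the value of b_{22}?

-16777216

b_1 = 2·-4 = -8
b_2 = 2·-8 = -16
b_3 = 2·-16 = -32
b_4 = 2·-32 = -64
b_5 = 2·-64 = -128
b_6 = 2·-128 = -256
b_7 = 2·-256 = -512
b_8 = 2·-512 = -1024
b_9 = 2·-1024 = -2048
b_10 = 2·-2048 = -4096
b_11 = 2·-4096 = -8192
b_12 = 2·-8192 = -16384
b_13 = 2·-16384 = -32768
b_14 = 2·-32768 = -65536
b_15 = 2·-65536 = -131072
b_16 = 2·-131072 = -262144
b_17 = 2·-262144 = -524288
b_18 = 2·-524288 = -1048576
b_19 = 2·-1048576 = -2097152
b_20 = 2·-2097152 = -4194304
b_21 = 2·-4194304 = -8388608
b_22 = 2·-8388608 = -16777216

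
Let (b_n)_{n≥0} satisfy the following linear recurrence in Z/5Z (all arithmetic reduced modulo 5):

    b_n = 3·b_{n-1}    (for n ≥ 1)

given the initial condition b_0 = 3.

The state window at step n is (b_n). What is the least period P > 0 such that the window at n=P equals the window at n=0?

4

n=0: window = (3)
n=1: window = (4)
n=2: window = (2)
n=3: window = (1)
n=4: window = (3)
window at n=4 equals window at n=0 → period = 4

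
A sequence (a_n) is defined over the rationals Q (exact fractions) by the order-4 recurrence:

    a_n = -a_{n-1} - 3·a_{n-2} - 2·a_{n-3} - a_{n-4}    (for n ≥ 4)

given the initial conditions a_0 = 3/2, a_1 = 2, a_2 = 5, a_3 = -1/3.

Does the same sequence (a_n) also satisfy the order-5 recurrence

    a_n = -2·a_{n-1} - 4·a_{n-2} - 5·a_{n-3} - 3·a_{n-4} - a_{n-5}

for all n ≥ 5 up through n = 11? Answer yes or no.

yes

Terms a_0..a_11: 3/2, 2, 5, -1/3, -121/6, 55/6, 47, -203/6, -316/3, 311/3, 233, -599/2
n=5: candidate gives 55/6, actual a_5 = 55/6 ✓
n=6: candidate gives 47, actual a_6 = 47 ✓
n=7: candidate gives -203/6, actual a_7 = -203/6 ✓
n=8: candidate gives -316/3, actual a_8 = -316/3 ✓
n=9: candidate gives 311/3, actual a_9 = 311/3 ✓
n=10: candidate gives 233, actual a_10 = 233 ✓
n=11: candidate gives -599/2, actual a_11 = -599/2 ✓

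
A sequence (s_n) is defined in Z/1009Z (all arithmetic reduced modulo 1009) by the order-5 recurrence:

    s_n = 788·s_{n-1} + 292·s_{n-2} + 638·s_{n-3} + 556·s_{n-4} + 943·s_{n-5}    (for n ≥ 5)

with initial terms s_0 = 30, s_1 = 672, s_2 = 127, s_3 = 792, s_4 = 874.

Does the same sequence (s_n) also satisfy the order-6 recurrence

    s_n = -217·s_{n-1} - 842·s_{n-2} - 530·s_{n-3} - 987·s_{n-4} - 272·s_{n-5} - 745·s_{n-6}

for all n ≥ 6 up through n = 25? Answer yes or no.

Terms s_0..s_25: 30, 672, 127, 792, 874, 414, 69, 456, 677, 275, 971, 748, 284, 493, 249, 377, 789, 827, 543, 751, 688, 90, 379, 379, 574, 196
n=6: candidate gives 69, actual s_6 = 69 ✓
n=7: candidate gives 456, actual s_7 = 456 ✓
n=8: candidate gives 677, actual s_8 = 677 ✓
n=9: candidate gives 275, actual s_9 = 275 ✓
n=10: candidate gives 971, actual s_10 = 971 ✓
n=11: candidate gives 748, actual s_11 = 748 ✓
n=12: candidate gives 284, actual s_12 = 284 ✓
n=13: candidate gives 493, actual s_13 = 493 ✓
n=14: candidate gives 249, actual s_14 = 249 ✓
n=15: candidate gives 377, actual s_15 = 377 ✓
n=16: candidate gives 789, actual s_16 = 789 ✓
n=17: candidate gives 827, actual s_17 = 827 ✓
n=18: candidate gives 543, actual s_18 = 543 ✓
n=19: candidate gives 751, actual s_19 = 751 ✓
n=20: candidate gives 688, actual s_20 = 688 ✓
n=21: candidate gives 90, actual s_21 = 90 ✓
n=22: candidate gives 379, actual s_22 = 379 ✓
n=23: candidate gives 379, actual s_23 = 379 ✓
n=24: candidate gives 574, actual s_24 = 574 ✓
n=25: candidate gives 196, actual s_25 = 196 ✓

yes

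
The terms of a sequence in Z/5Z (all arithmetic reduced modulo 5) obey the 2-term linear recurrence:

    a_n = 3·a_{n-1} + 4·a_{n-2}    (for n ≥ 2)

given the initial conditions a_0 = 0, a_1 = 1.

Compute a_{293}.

a_2 = 3·1 + 4·0 = 3
a_3 = 3·3 + 4·1 = 3
a_4 = 3·3 + 4·3 = 1
a_5 = 3·1 + 4·3 = 0
a_6 = 3·0 + 4·1 = 4
a_7 = 3·4 + 4·0 = 2
a_8 = 3·2 + 4·4 = 2
a_9 = 3·2 + 4·2 = 4
a_10 = 3·4 + 4·2 = 0
a_11 = 3·0 + 4·4 = 1
(a_10, a_11) = (0, 1) = (a_0, a_1), so the sequence has period 10.
293 ≡ 3 (mod 10), hence a_293 = a_3 = 3.

3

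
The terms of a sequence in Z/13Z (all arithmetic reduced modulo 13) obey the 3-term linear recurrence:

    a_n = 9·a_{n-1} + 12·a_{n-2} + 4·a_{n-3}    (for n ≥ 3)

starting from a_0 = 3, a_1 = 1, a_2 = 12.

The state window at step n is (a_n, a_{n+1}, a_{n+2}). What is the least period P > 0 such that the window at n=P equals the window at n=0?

1098

n=0: window = (3, 1, 12)
n=1: window = (1, 12, 2)
n=2: window = (12, 2, 10)
n=3: window = (2, 10, 6)
n=4: window = (10, 6, 0)
n=5: window = (6, 0, 8)
n=6: window = (0, 8, 5)
n=7: window = (8, 5, 11)
n=8: window = (5, 11, 9)
n=9: window = (11, 9, 12)
n=10: window = (9, 12, 0)
n=11: window = (12, 0, 11)
n=12: window = (0, 11, 4)
n=13: window = (11, 4, 12)
n=14: window = (4, 12, 5)
n=15: window = (12, 5, 10)
n=16: window = (5, 10, 3)
n=17: window = (10, 3, 11)
n=18: window = (3, 11, 6)
n=19: window = (11, 6, 3)
n=20: window = (6, 3, 0)
n=21: window = (3, 0, 8)
n=22: window = (0, 8, 6)
n=23: window = (8, 6, 7)
n=24: window = (6, 7, 11)
n=25: window = (7, 11, 12)
n=26: window = (11, 12, 8)
n=27: window = (12, 8, 0)
n=28: window = (8, 0, 1)
n=29: window = (0, 1, 2)
n=30: window = (1, 2, 4)
n=31: window = (2, 4, 12)
n=32: window = (4, 12, 8)
n=33: window = (12, 8, 11)
n=34: window = (8, 11, 9)
n=35: window = (11, 9, 11)
n=36: window = (9, 11, 4)
n=37: window = (11, 4, 9)
n=38: window = (4, 9, 4)
n=39: window = (9, 4, 4)
n=40: window = (4, 4, 3)
…
n=1096: window = (2, 8, 3)
n=1097: window = (8, 3, 1)
n=1098: window = (3, 1, 12)
window at n=1098 equals window at n=0 → period = 1098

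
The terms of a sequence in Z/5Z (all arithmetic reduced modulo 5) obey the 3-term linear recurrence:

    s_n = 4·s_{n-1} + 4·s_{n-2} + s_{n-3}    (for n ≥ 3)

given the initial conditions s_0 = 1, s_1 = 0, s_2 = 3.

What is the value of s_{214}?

0

s_3 = 4·3 + 4·0 + 1·1 = 3
s_4 = 4·3 + 4·3 + 1·0 = 4
s_5 = 4·4 + 4·3 + 1·3 = 1
s_6 = 4·1 + 4·4 + 1·3 = 3
s_7 = 4·3 + 4·1 + 1·4 = 0
s_8 = 4·0 + 4·3 + 1·1 = 3
s_9 = 4·3 + 4·0 + 1·3 = 0
s_10 = 4·0 + 4·3 + 1·0 = 2
s_11 = 4·2 + 4·0 + 1·3 = 1
s_12 = 4·1 + 4·2 + 1·0 = 2
s_13 = 4·2 + 4·1 + 1·2 = 4
s_14 = 4·4 + 4·2 + 1·1 = 0
s_15 = 4·0 + 4·4 + 1·2 = 3
s_16 = 4·3 + 4·0 + 1·4 = 1
s_17 = 4·1 + 4·3 + 1·0 = 1
s_18 = 4·1 + 4·1 + 1·3 = 1
s_19 = 4·1 + 4·1 + 1·1 = 4
s_20 = 4·4 + 4·1 + 1·1 = 1
s_21 = 4·1 + 4·4 + 1·1 = 1
s_22 = 4·1 + 4·1 + 1·4 = 2
s_23 = 4·2 + 4·1 + 1·1 = 3
s_24 = 4·3 + 4·2 + 1·1 = 1
s_25 = 4·1 + 4·3 + 1·2 = 3
s_26 = 4·3 + 4·1 + 1·3 = 4
s_27 = 4·4 + 4·3 + 1·1 = 4
s_28 = 4·4 + 4·4 + 1·3 = 0
s_29 = 4·0 + 4·4 + 1·4 = 0
s_30 = 4·0 + 4·0 + 1·4 = 4
s_31 = 4·4 + 4·0 + 1·0 = 1
s_32 = 4·1 + 4·4 + 1·0 = 0
s_33 = 4·0 + 4·1 + 1·4 = 3
(s_31, s_32, s_33) = (1, 0, 3) = (s_0, s_1, s_2), so the sequence has period 31.
214 ≡ 28 (mod 31), hence s_214 = s_28 = 0.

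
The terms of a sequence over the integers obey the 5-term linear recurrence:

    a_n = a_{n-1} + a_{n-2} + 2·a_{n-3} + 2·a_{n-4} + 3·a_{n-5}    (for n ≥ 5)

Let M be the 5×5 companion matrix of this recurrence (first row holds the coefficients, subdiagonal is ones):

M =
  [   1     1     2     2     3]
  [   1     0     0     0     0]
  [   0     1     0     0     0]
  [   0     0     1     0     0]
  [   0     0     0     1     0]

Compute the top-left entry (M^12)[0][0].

(M^12)[0][0] is the top entry after applying M 12 times to the unit state (1, 0, 0, 0, 0). Equivalently it is h_{16} for the auxiliary sequence (h_n) obeying the same recurrence with h_4 = 1 and h_i = 0 for 0 ≤ i < 4:
h_5 = 1·1 + 1·0 + 2·0 + 2·0 + 3·0 = 1
h_6 = 1·1 + 1·1 + 2·0 + 2·0 + 3·0 = 2
h_7 = 1·2 + 1·1 + 2·1 + 2·0 + 3·0 = 5
h_8 = 1·5 + 1·2 + 2·1 + 2·1 + 3·0 = 11
h_9 = 1·11 + 1·5 + 2·2 + 2·1 + 3·1 = 25
h_10 = 1·25 + 1·11 + 2·5 + 2·2 + 3·1 = 53
h_11 = 1·53 + 1·25 + 2·11 + 2·5 + 3·2 = 116
h_12 = 1·116 + 1·53 + 2·25 + 2·11 + 3·5 = 256
h_13 = 1·256 + 1·116 + 2·53 + 2·25 + 3·11 = 561
h_14 = 1·561 + 1·256 + 2·116 + 2·53 + 3·25 = 1230
h_15 = 1·1230 + 1·561 + 2·256 + 2·116 + 3·53 = 2694
h_16 = 1·2694 + 1·1230 + 2·561 + 2·256 + 3·116 = 5906

5906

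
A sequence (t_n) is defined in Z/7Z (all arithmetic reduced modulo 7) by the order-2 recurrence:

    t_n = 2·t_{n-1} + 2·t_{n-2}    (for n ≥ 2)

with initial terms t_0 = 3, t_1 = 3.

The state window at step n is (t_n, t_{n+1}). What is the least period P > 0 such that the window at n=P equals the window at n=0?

48

n=0: window = (3, 3)
n=1: window = (3, 5)
n=2: window = (5, 2)
n=3: window = (2, 0)
n=4: window = (0, 4)
n=5: window = (4, 1)
n=6: window = (1, 3)
n=7: window = (3, 1)
n=8: window = (1, 1)
n=9: window = (1, 4)
n=10: window = (4, 3)
n=11: window = (3, 0)
n=12: window = (0, 6)
n=13: window = (6, 5)
n=14: window = (5, 1)
n=15: window = (1, 5)
n=16: window = (5, 5)
n=17: window = (5, 6)
n=18: window = (6, 1)
n=19: window = (1, 0)
n=20: window = (0, 2)
n=21: window = (2, 4)
n=22: window = (4, 5)
n=23: window = (5, 4)
n=24: window = (4, 4)
n=25: window = (4, 2)
n=26: window = (2, 5)
n=27: window = (5, 0)
n=28: window = (0, 3)
n=29: window = (3, 6)
n=30: window = (6, 4)
n=31: window = (4, 6)
n=32: window = (6, 6)
n=33: window = (6, 3)
n=34: window = (3, 4)
n=35: window = (4, 0)
n=36: window = (0, 1)
n=37: window = (1, 2)
n=38: window = (2, 6)
n=39: window = (6, 2)
n=40: window = (2, 2)
…
n=46: window = (3, 2)
n=47: window = (2, 3)
n=48: window = (3, 3)
window at n=48 equals window at n=0 → period = 48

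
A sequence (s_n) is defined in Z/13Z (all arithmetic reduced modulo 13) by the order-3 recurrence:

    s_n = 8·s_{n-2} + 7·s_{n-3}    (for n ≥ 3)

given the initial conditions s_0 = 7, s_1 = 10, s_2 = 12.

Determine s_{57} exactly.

s_3 = 0·12 + 8·10 + 7·7 = 12
s_4 = 0·12 + 8·12 + 7·10 = 10
s_5 = 0·10 + 8·12 + 7·12 = 11
s_6 = 0·11 + 8·10 + 7·12 = 8
s_7 = 0·8 + 8·11 + 7·10 = 2
s_8 = 0·2 + 8·8 + 7·11 = 11
s_9 = 0·11 + 8·2 + 7·8 = 7
s_10 = 0·7 + 8·11 + 7·2 = 11
s_11 = 0·11 + 8·7 + 7·11 = 3
s_12 = 0·3 + 8·11 + 7·7 = 7
s_13 = 0·7 + 8·3 + 7·11 = 10
s_14 = 0·10 + 8·7 + 7·3 = 12
(s_12, s_13, s_14) = (7, 10, 12) = (s_0, s_1, s_2), so the sequence has period 12.
57 ≡ 9 (mod 12), hence s_57 = s_9 = 7.

7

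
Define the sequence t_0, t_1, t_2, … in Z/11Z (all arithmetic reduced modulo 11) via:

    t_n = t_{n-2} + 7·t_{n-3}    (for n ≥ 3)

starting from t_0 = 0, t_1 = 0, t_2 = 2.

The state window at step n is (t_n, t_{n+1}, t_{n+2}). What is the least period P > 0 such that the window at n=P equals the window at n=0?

n=0: window = (0, 0, 2)
n=1: window = (0, 2, 0)
n=2: window = (2, 0, 2)
n=3: window = (0, 2, 3)
n=4: window = (2, 3, 2)
n=5: window = (3, 2, 6)
n=6: window = (2, 6, 1)
n=7: window = (6, 1, 9)
n=8: window = (1, 9, 10)
n=9: window = (9, 10, 5)
n=10: window = (10, 5, 7)
n=11: window = (5, 7, 9)
n=12: window = (7, 9, 9)
n=13: window = (9, 9, 3)
n=14: window = (9, 3, 6)
n=15: window = (3, 6, 0)
n=16: window = (6, 0, 5)
n=17: window = (0, 5, 9)
n=18: window = (5, 9, 5)
n=19: window = (9, 5, 0)
n=20: window = (5, 0, 2)
n=21: window = (0, 2, 2)
n=22: window = (2, 2, 2)
n=23: window = (2, 2, 5)
n=24: window = (2, 5, 5)
n=25: window = (5, 5, 8)
n=26: window = (5, 8, 7)
n=27: window = (8, 7, 10)
n=28: window = (7, 10, 8)
n=29: window = (10, 8, 4)
n=30: window = (8, 4, 1)
n=31: window = (4, 1, 5)
n=32: window = (1, 5, 7)
n=33: window = (5, 7, 1)
n=34: window = (7, 1, 9)
n=35: window = (1, 9, 6)
n=36: window = (9, 6, 5)
n=37: window = (6, 5, 3)
n=38: window = (5, 3, 3)
n=39: window = (3, 3, 5)
n=40: window = (3, 5, 2)
…
n=1328: window = (4, 5, 0)
n=1329: window = (5, 0, 0)
n=1330: window = (0, 0, 2)
window at n=1330 equals window at n=0 → period = 1330

1330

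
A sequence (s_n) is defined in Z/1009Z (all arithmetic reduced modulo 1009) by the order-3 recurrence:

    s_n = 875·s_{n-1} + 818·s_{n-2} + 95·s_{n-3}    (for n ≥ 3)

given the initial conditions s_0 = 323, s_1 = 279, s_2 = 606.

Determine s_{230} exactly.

456

s_3 = 875·606 + 818·279 + 95·323 = 119
s_4 = 875·119 + 818·606 + 95·279 = 758
s_5 = 875·758 + 818·119 + 95·606 = 872
s_6 = 875·872 + 818·758 + 95·119 = 920
s_7 = 875·920 + 818·872 + 95·758 = 122
s_8 = 875·122 + 818·920 + 95·872 = 753
Continuing the recurrence:
  s_9 = 529;  s_10 = 699;  s_11 = 937;  s_12 = 51;  s_13 = 675;  s_14 = 932
  s_15 = 255;  s_16 = 266;  s_17 = 155;  s_18 = 72;  s_19 = 143;  s_20 = 982
  s_21 = 298;  s_22 = 1008;  s_23 = 182;  s_24 = 77;  s_25 = 230;  s_26 = 15
  s_27 = 726;  s_28 = 403;  s_29 = 467;  s_30 = 49;  s_31 = 35;  s_32 = 46
  s_33 = 887;  s_34 = 797;  s_35 = 585;  s_36 = 962;  s_37 = 548;  s_38 = 201
  s_39 = 148;  s_40 = 900;  s_41 = 388;  s_42 = 40;  s_43 = 987;  s_44 = 889
  s_45 = 875;  s_46 = 444;  s_47 = 103;  s_48 = 663;  s_49 = 259;  s_50 = 805
  s_51 = 492;  s_52 = 668;  s_53 = 954;  s_54 = 179;  s_55 = 538;  s_56 = 493
  s_57 = 544;  s_58 = 86;  s_59 = 19;  s_60 = 420;  s_61 = 729;  s_62 = 474
  s_63 = 603;  s_64 = 837;  s_65 = 328;  s_66 = 780;  s_67 = 130;  s_68 = 975
  s_69 = 349;  s_70 = 330;  s_71 = 917;  s_72 = 615;  s_73 = 818;  s_74 = 289
  s_75 = 685;  s_76 = 342;  s_77 = 124;  s_78 = 290;  s_79 = 216;  s_80 = 94
  s_81 = 941;  s_82 = 579;  s_83 = 836;  s_84 = 979;  s_85 = 249;  s_86 = 325
  s_87 = 887;  s_88 = 126;  s_89 = 969;  s_90 = 983;  s_91 = 896;  s_92 = 164
  s_93 = 164;  s_94 = 541;  s_95 = 554;  s_96 = 462;  s_97 = 717;  s_98 = 489
  s_99 = 839;  s_100 = 523;  s_101 = 771;  s_102 = 605;  s_103 = 956;  s_104 = 107
  s_105 = 792;  s_106 = 579;  s_107 = 260;  s_108 = 441;  s_109 = 737;  s_110 = 124
  s_111 = 547;  s_112 = 276;  s_113 = 480;  s_114 = 514;  s_115 = 870;  s_116 = 358
  s_117 = 164;  s_118 = 368;  s_119 = 797;  s_120 = 943;  s_121 = 549;  s_122 = 629
  s_123 = 331;  s_124 = 670;  s_125 = 591;  s_126 = 856;  s_127 = 532;  s_128 = 963
  s_129 = 1007;  s_130 = 63;  s_131 = 687;  s_132 = 655;  s_133 = 906;  s_134 = 376
  s_135 = 235;  s_136 = 926;  s_137 = 948;  s_138 = 947;  s_139 = 975;  s_140 = 513
  s_141 = 474;  s_142 = 747;  s_143 = 372;  s_144 = 828;  s_145 = 960;  s_146 = 802
  s_147 = 731;  s_148 = 495;  s_149 = 400;  s_150 = 2;  s_151 = 627;  s_152 = 14
  s_153 = 646;  s_154 = 597;  s_155 = 755;  s_156 = 550;  s_157 = 250;  s_158 = 778
  s_159 = 139;  s_160 = 813;  s_161 = 977;  s_162 = 443;  s_163 = 778;  s_164 = 814
  s_165 = 337;  s_166 = 412;  s_167 = 133;  s_168 = 77;  s_169 = 392;  s_170 = 895
  s_171 = 187;  s_172 = 659;  s_173 = 353;  s_174 = 989;  s_175 = 889;  s_176 = 967
  s_177 = 414;  s_178 = 677;  s_179 = 775;  s_180 = 910;  s_181 = 186;  s_182 = 7
  s_183 = 545;  s_184 = 816;  s_185 = 125;  s_186 = 249;  s_187 = 99;  s_188 = 491
  s_189 = 501;  s_190 = 849;  s_191 = 646;  s_192 = 672;  s_193 = 409;  s_194 = 301
  s_195 = 882;  s_196 = 400;  s_197 = 261;  s_198 = 668;  s_199 = 546;  s_200 = 618
  s_201 = 469;  s_202 = 138;  s_203 = 80;  s_204 = 414;  s_205 = 876;  s_206 = 834
  s_207 = 400;  s_208 = 487;  s_209 = 130;  s_210 = 211;  s_211 = 224;  s_212 = 555
  s_213 = 764;  s_214 = 573;  s_215 = 540;  s_216 = 758;  s_217 = 64;  s_218 = 864
  s_219 = 514;  s_220 = 214;  s_221 = 635;  s_222 = 559;  s_223 = 714;  s_224 = 149
  s_225 = 692;  s_226 = 120;  s_227 = 100;  s_228 = 159
s_229 = 875·159 + 818·100 + 95·120 = 255
s_230 = 875·255 + 818·159 + 95·100 = 456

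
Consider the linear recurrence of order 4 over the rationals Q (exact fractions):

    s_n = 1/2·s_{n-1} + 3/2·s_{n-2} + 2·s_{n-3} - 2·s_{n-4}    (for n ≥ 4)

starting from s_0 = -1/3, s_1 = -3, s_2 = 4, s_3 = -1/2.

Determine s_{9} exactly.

s_4 = 1/2·-1/2 + 3/2·4 + 2·-3 + -2·-1/3 = 5/12
s_5 = 1/2·5/12 + 3/2·-1/2 + 2·4 + -2·-3 = 323/24
s_6 = 1/2·323/24 + 3/2·5/12 + 2·-1/2 + -2·4 = -79/48
s_7 = 1/2·-79/48 + 3/2·323/24 + 2·5/12 + -2·-1/2 = 2035/96
s_8 = 1/2·2035/96 + 3/2·-79/48 + 2·323/24 + -2·5/12 = 6569/192
s_9 = 1/2·6569/192 + 3/2·2035/96 + 2·-79/48 + -2·323/24 = 2393/128

2393/128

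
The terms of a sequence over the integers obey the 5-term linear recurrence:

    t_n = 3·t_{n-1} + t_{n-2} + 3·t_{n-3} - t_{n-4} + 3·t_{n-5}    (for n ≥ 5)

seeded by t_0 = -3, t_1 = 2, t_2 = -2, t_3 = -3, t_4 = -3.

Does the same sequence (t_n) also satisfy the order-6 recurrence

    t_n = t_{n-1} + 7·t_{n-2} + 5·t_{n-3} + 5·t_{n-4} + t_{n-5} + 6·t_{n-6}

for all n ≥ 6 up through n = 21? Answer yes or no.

yes

Terms t_0..t_21: -3, 2, -2, -3, -3, -29, -91, -314, -1126, -3945, -13899, -48979, -172487, -607570, -2140070, -7537959, -26551107, -93521381, -329411767, -1160292254, -4086915442, -14395405821
n=6: candidate gives -91, actual t_6 = -91 ✓
n=7: candidate gives -314, actual t_7 = -314 ✓
n=8: candidate gives -1126, actual t_8 = -1126 ✓
n=9: candidate gives -3945, actual t_9 = -3945 ✓
n=10: candidate gives -13899, actual t_10 = -13899 ✓
n=11: candidate gives -48979, actual t_11 = -48979 ✓
n=12: candidate gives -172487, actual t_12 = -172487 ✓
n=13: candidate gives -607570, actual t_13 = -607570 ✓
n=14: candidate gives -2140070, actual t_14 = -2140070 ✓
n=15: candidate gives -7537959, actual t_15 = -7537959 ✓
n=16: candidate gives -26551107, actual t_16 = -26551107 ✓
n=17: candidate gives -93521381, actual t_17 = -93521381 ✓
n=18: candidate gives -329411767, actual t_18 = -329411767 ✓
n=19: candidate gives -1160292254, actual t_19 = -1160292254 ✓
n=20: candidate gives -4086915442, actual t_20 = -4086915442 ✓
n=21: candidate gives -14395405821, actual t_21 = -14395405821 ✓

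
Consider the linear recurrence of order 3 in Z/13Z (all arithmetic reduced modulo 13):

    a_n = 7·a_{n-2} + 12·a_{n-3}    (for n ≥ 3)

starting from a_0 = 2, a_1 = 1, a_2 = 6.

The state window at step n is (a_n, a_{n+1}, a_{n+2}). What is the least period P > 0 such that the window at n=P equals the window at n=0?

56

n=0: window = (2, 1, 6)
n=1: window = (1, 6, 5)
n=2: window = (6, 5, 2)
n=3: window = (5, 2, 3)
n=4: window = (2, 3, 9)
n=5: window = (3, 9, 6)
n=6: window = (9, 6, 8)
n=7: window = (6, 8, 7)
n=8: window = (8, 7, 11)
n=9: window = (7, 11, 2)
n=10: window = (11, 2, 5)
n=11: window = (2, 5, 3)
n=12: window = (5, 3, 7)
n=13: window = (3, 7, 3)
n=14: window = (7, 3, 7)
n=15: window = (3, 7, 1)
n=16: window = (7, 1, 7)
n=17: window = (1, 7, 0)
n=18: window = (7, 0, 9)
n=19: window = (0, 9, 6)
n=20: window = (9, 6, 11)
n=21: window = (6, 11, 7)
n=22: window = (11, 7, 6)
n=23: window = (7, 6, 12)
n=24: window = (6, 12, 9)
n=25: window = (12, 9, 0)
n=26: window = (9, 0, 12)
n=27: window = (0, 12, 4)
n=28: window = (12, 4, 6)
n=29: window = (4, 6, 3)
n=30: window = (6, 3, 12)
n=31: window = (3, 12, 2)
n=32: window = (12, 2, 3)
n=33: window = (2, 3, 2)
n=34: window = (3, 2, 6)
n=35: window = (2, 6, 11)
n=36: window = (6, 11, 1)
n=37: window = (11, 1, 6)
n=38: window = (1, 6, 9)
n=39: window = (6, 9, 2)
n=40: window = (9, 2, 5)
…
n=54: window = (3, 8, 2)
n=55: window = (8, 2, 1)
n=56: window = (2, 1, 6)
window at n=56 equals window at n=0 → period = 56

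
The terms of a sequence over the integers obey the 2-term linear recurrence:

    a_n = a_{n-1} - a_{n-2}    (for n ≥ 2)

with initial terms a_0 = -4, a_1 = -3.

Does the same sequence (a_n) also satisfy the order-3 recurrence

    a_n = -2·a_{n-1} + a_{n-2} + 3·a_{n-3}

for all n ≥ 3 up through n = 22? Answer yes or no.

Terms a_0..a_22: -4, -3, 1, 4, 3, -1, -4, -3, 1, 4, 3, -1, -4, -3, 1, 4, 3, -1, -4, -3, 1, 4, 3
n=3: candidate gives -17, actual a_3 = 4 ✗

no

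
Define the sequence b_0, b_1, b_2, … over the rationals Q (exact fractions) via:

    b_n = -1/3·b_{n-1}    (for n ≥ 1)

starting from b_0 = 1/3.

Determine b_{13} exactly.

b_1 = -1/3·1/3 = -1/9
b_2 = -1/3·-1/9 = 1/27
b_3 = -1/3·1/27 = -1/81
b_4 = -1/3·-1/81 = 1/243
b_5 = -1/3·1/243 = -1/729
b_6 = -1/3·-1/729 = 1/2187
b_7 = -1/3·1/2187 = -1/6561
b_8 = -1/3·-1/6561 = 1/19683
b_9 = -1/3·1/19683 = -1/59049
b_10 = -1/3·-1/59049 = 1/177147
b_11 = -1/3·1/177147 = -1/531441
b_12 = -1/3·-1/531441 = 1/1594323
b_13 = -1/3·1/1594323 = -1/4782969

-1/4782969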